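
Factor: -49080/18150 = -1*2^2*5^(-1)*11^(-2)*409^1 = -1636/605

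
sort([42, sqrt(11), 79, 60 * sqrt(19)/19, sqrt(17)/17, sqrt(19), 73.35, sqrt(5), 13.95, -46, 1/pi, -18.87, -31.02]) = [-46, -31.02, -18.87, sqrt(17)/17, 1/pi, sqrt(5), sqrt(11), sqrt(19), 60 * sqrt(19)/19, 13.95, 42, 73.35, 79]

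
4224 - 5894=-1670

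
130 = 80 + 50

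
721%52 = 45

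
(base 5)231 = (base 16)42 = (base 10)66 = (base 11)60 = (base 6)150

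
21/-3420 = -7/1140 ≈ -0.00614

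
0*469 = 0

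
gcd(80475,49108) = 1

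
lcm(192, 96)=192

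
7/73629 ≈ 0.0000951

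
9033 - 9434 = -401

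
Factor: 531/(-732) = -1*2^(-2)*3^1*59^1*61^(-1) = -177/244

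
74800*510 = 38148000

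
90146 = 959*94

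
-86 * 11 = -946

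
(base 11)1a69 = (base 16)a38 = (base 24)4d0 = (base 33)2d9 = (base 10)2616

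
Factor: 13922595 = 3^2 * 5^1 * 309391^1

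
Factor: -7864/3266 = -1*2^2*23^ (-1)*71^ (-1)*983^1 = -3932/1633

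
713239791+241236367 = 954476158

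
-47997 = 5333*(-9)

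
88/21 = 4 + 4/21 ≈ 4.19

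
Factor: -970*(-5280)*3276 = 2^8*3^3*5^2*7^1*11^1*13^1*97^1 = 16778361600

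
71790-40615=31175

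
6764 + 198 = 6962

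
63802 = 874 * 73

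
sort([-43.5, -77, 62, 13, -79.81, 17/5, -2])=[-79.81, -77, -43.5, -2, 17/5, 13, 62]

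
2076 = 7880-5804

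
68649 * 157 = 10777893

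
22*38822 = 854084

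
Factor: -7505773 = -1*11^1*83^1*8221^1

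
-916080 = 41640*(-22)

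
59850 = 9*6650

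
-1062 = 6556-7618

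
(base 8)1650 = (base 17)341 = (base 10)936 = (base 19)2b5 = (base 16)3a8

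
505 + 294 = 799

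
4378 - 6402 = -2024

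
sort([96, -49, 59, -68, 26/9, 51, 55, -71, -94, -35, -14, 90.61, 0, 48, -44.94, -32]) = [-94, -71, -68, -49, -44.94, -35, -32, -14, 0, 26/9, 48, 51, 55, 59, 90.61, 96]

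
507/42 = 12 + 1/14 ≈ 12.07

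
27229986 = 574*47439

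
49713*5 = 248565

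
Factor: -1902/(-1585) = 2^1*3^1*5^(-1) = 6/5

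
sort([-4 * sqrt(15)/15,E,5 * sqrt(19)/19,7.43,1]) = [-4 * sqrt(15)/15,1,5 * sqrt(19)/19,E,7.43]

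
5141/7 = 734 + 3/7 ≈ 734.43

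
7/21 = 1/3 ≈ 0.333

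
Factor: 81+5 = 2^1*43^1 = 86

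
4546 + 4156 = 8702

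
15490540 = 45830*338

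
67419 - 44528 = 22891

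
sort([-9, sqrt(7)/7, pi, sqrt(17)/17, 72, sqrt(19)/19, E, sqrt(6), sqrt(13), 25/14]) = [-9, sqrt(19)/19, sqrt(17)/17, sqrt(7)/7, 25/14, sqrt(6), E, pi, sqrt(13), 72]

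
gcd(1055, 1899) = 211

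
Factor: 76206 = 2^1 * 3^1 * 13^1 * 977^1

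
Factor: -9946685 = -1 * 5^1 * 7^1 * 284191^1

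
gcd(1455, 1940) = 485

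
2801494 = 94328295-91526801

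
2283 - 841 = 1442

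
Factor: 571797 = 3^2 * 63533^1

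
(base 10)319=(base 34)9d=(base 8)477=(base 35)94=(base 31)a9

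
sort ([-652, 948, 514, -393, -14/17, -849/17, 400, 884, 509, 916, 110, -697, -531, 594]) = [-697, -652, -531, -393, -849/17, -14/17, 110, 400, 509, 514, 594, 884, 916, 948]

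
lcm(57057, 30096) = 2738736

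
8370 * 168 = 1406160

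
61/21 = 2 + 19/21 ≈ 2.90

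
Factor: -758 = -1*2^1*379^1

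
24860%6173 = 168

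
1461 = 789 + 672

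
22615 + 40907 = 63522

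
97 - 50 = 47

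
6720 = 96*70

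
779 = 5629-4850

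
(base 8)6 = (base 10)6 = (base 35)6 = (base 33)6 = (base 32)6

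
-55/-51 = 1 + 4/51 ≈ 1.08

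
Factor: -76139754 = -1 * 2^1 * 3^1 * 313^1 * 40543^1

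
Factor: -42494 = -1*2^1*21247^1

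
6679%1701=1576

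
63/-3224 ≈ -0.0195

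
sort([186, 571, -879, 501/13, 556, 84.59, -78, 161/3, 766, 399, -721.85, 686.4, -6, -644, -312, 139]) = [-879, -721.85, -644, -312, -78, -6, 501/13, 161/3, 84.59, 139, 186, 399, 556, 571, 686.4, 766]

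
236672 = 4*59168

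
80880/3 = 26960 = 26960.00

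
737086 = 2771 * 266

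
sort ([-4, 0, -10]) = [-10, -4, 0]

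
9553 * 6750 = 64482750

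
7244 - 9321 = -2077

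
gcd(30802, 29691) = 1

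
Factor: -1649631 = -1*3^1*549877^1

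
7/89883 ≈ 0.0000779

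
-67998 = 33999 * (-2) 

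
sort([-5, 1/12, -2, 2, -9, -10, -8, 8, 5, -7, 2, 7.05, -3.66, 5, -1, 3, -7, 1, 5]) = [-10, -9, -8, -7, -7, -5, -3.66, -2, -1, 1/12, 1, 2, 2, 3, 5, 5, 5, 7.05, 8]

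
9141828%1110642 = 256692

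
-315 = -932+617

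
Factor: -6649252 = -1 * 2^2 * 31^1 * 53623^1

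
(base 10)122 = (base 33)3n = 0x7a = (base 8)172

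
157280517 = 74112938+83167579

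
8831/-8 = -1103 - 7/8 ≈ -1103.88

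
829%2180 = 829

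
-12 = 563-575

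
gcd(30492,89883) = 9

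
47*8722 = 409934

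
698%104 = 74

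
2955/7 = 422 + 1/7 ≈ 422.14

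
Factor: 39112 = 2^3*4889^1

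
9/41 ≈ 0.220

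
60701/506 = 119 + 487/506 ≈ 119.96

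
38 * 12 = 456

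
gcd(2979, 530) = 1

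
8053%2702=2649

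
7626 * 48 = 366048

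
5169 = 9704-4535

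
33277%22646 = 10631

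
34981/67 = 522 + 7/67 ≈ 522.10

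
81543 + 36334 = 117877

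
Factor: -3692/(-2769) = 2^2 * 3^(-1) = 4/3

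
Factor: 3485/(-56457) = -1*3^(-4)*5^1 = -5/81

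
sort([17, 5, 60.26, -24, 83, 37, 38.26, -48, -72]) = [-72, -48, -24, 5, 17, 37, 38.26, 60.26, 83]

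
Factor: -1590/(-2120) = 2^(-2)*3^1 = 3/4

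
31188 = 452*69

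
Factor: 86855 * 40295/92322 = 2^(-1) * 3^(-2) * 5^2 * 23^(-1) * 29^1 * 223^(-1) * 599^1 * 8059^1 = 3499822225/92322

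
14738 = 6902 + 7836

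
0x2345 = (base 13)4157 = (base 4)2031011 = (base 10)9029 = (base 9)13342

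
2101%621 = 238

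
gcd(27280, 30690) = 3410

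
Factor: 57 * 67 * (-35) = -1 * 3^1 * 5^1 * 7^1 * 19^1 * 67^1 = -133665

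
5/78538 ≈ 0.0000637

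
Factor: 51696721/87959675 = 5^(-2)*367^1*140863^1*3518387^(-1)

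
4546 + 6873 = 11419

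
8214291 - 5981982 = 2232309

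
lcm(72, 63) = 504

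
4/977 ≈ 0.00409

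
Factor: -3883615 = -1 * 5^1 * 103^1 * 7541^1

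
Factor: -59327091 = -1 * 3^2 * 6591899^1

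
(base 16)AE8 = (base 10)2792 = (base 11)2109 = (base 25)4BH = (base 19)7DI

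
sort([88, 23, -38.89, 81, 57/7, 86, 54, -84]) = [-84, -38.89, 57/7, 23, 54, 81, 86, 88]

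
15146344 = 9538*1588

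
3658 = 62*59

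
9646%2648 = 1702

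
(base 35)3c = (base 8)165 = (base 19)63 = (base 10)117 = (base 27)49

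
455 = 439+16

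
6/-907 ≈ -0.00662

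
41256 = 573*72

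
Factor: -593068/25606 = -1 * 2^1 * 31^(-1) * 359^1 = -718/31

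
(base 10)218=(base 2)11011010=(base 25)8i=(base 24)92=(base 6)1002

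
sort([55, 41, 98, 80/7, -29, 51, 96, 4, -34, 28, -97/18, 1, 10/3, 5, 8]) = [-34, -29, -97/18, 1, 10/3, 4, 5, 8, 80/7, 28, 41, 51, 55, 96, 98]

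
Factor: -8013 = -1 * 3^1 * 2671^1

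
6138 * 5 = 30690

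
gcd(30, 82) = 2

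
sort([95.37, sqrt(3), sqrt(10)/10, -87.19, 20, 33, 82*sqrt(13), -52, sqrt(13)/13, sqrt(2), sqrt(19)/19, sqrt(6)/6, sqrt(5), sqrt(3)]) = [-87.19, -52, sqrt(19)/19, sqrt(13)/13, sqrt(10)/10, sqrt(6)/6, sqrt(2), sqrt(3), sqrt(3), sqrt(5), 20, 33, 95.37, 82*sqrt(13)]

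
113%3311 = 113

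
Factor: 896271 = 3^1*298757^1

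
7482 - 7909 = -427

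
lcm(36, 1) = 36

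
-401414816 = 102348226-503763042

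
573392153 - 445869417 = 127522736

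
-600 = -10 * 60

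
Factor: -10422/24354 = -1*11^(-1)*41^(-1)*193^1 = -193/451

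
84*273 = 22932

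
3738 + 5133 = 8871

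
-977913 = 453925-1431838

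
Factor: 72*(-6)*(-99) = 2^4*3^5*11^1 = 42768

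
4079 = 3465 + 614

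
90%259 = 90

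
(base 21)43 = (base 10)87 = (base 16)57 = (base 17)52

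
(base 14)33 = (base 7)63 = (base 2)101101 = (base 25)1k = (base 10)45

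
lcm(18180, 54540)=54540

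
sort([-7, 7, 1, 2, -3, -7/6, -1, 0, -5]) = [-7, -5, -3, -7/6, -1, 0, 1, 2, 7]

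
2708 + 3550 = 6258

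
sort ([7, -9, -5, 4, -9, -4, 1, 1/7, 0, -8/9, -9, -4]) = [-9, -9, -9, -5, -4, -4, -8/9, 0, 1/7, 1, 4, 7]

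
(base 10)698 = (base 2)1010111010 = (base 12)4a2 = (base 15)318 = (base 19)1he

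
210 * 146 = 30660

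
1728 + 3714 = 5442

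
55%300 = 55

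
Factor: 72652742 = 2^1 * 3931^1 * 9241^1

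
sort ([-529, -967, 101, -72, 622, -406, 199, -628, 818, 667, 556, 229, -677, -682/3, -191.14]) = [-967, -677, -628, -529, -406, -682/3, -191.14, -72, 101, 199, 229, 556, 622, 667, 818]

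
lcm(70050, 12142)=910650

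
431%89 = 75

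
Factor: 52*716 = 2^4*13^1*179^1 = 37232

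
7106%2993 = 1120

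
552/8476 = 138/2119 ≈ 0.0651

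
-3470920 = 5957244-9428164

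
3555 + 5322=8877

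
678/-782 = -339/391 ≈ -0.867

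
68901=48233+20668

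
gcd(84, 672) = 84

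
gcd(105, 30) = 15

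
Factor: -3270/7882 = -1*3^1*5^1*7^(-1)*109^1*563^(-1) = -1635/3941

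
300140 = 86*3490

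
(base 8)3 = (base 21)3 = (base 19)3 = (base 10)3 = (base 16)3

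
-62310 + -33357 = -95667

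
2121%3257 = 2121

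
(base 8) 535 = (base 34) a9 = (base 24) ed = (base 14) 1ad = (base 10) 349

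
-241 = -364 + 123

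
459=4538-4079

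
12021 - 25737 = -13716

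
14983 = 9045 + 5938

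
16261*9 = 146349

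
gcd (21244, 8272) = 188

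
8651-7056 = 1595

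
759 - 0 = 759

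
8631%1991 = 667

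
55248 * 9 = 497232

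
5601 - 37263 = -31662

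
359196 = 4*89799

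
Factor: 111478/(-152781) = -1*2^1*3^(-1)*127^(-1)*139^1 = -278/381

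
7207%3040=1127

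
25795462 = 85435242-59639780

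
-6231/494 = -12 - 303/494≈-12.61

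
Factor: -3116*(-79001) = 2^2*13^1*19^1*41^1*59^1*103^1 = 246167116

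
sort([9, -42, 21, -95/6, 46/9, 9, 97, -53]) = [-53, -42, -95/6, 46/9, 9, 9, 21, 97]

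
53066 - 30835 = 22231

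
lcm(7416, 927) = 7416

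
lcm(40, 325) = 2600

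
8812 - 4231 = 4581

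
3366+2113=5479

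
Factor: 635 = 5^1 * 127^1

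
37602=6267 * 6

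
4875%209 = 68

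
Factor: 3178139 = 29^2 * 3779^1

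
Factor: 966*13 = 2^1*3^1*7^1*13^1*23^1 = 12558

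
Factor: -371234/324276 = -1*2^(-1)*3^(-1)*61^(-1)*419^1 = -419/366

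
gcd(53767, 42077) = 7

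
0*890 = 0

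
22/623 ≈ 0.0353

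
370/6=61 + 2/3 ≈ 61.67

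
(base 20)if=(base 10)375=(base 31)c3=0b101110111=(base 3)111220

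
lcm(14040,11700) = 70200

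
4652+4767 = 9419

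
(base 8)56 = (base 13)37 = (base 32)1e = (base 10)46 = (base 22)22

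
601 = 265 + 336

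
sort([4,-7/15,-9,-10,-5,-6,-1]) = [-10,-9,-6,-5,-1,-7/15,4]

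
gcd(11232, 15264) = 288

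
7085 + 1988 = 9073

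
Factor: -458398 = -1*2^1*229199^1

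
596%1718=596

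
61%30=1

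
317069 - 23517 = 293552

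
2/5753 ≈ 0.000348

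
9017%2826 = 539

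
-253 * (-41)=10373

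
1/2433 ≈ 0.000411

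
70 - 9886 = -9816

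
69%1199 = 69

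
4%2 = 0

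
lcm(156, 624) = 624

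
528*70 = 36960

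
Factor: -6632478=-1*2^1*3^2*368471^1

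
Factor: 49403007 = 3^3 * 71^1 * 25771^1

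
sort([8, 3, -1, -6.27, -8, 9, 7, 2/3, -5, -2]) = [-8, -6.27, -5, -2, -1, 2/3, 3, 7, 8, 9]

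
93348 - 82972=10376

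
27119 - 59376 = -32257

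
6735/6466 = 1 + 269/6466 ≈ 1.04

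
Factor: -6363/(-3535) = 3^2*5^(-1) = 9/5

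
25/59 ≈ 0.424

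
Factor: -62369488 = -1*2^4*29^1*134417^1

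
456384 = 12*38032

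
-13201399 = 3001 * (-4399)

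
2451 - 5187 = -2736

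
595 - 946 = -351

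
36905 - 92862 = -55957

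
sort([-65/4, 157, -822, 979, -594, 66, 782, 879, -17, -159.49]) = [-822, -594, -159.49, -17, -65/4, 66, 157, 782, 879, 979]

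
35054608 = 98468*356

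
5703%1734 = 501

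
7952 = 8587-635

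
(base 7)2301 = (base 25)189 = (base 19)25h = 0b1101000010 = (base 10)834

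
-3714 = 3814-7528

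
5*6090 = 30450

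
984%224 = 88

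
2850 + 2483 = 5333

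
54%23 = 8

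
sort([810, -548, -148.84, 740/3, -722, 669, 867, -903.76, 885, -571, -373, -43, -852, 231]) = [-903.76, -852, -722, -571, -548, -373, -148.84, -43, 231, 740/3, 669, 810, 867, 885]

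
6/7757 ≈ 0.000773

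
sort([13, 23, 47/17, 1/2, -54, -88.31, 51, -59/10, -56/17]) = [-88.31, -54, -59/10, -56/17, 1/2, 47/17, 13, 23, 51]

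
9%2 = 1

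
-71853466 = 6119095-77972561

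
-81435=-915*89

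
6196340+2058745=8255085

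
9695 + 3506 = 13201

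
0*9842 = 0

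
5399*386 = 2084014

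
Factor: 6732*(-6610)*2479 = -1*2^3*3^2*5^1*11^1*17^1*37^1*67^1*661^1 = -110311831080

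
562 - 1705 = -1143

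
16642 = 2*8321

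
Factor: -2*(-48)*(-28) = -1*2^7*3^1*7^1 = -2688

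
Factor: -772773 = -1*3^1*257591^1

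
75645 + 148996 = 224641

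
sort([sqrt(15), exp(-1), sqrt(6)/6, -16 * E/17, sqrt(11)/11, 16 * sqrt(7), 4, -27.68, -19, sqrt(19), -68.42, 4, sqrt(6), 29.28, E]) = [-68.42, -27.68, -19, -16 * E/17, sqrt(11)/11, exp(-1), sqrt(6)/6, sqrt(6), E, sqrt(15), 4, 4, sqrt(19), 29.28, 16 * sqrt(7)]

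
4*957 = 3828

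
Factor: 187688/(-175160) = -1*5^(-1)*151^(-1)*809^1 = -809/755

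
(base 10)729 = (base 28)q1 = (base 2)1011011001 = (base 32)mp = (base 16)2d9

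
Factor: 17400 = 2^3 * 3^1 * 5^2 * 29^1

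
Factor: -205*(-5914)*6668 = 2^3*5^1*41^1*1667^1*2957^1 = 8084083160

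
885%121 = 38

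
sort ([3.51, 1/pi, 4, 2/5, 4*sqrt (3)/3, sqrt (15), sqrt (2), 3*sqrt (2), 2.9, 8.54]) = [1/pi, 2/5, sqrt (2), 4*sqrt (3)/3, 2.9, 3.51, sqrt (15), 4, 3*sqrt (2), 8.54]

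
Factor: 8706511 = 11^1*43^1*79^1*233^1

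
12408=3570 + 8838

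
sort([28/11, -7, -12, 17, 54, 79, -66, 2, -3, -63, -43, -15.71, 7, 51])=[-66, -63, -43, -15.71, -12, -7, -3, 2, 28/11, 7, 17, 51, 54, 79]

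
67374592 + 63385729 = 130760321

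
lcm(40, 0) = 0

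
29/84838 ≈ 0.000342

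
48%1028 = 48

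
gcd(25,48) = 1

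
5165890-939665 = 4226225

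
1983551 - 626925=1356626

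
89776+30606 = 120382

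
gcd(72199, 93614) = 1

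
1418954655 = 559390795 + 859563860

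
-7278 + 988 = -6290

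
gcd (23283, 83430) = 9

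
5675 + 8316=13991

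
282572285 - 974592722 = -692020437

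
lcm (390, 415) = 32370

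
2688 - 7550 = -4862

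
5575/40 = 139 + 3/8 ≈ 139.38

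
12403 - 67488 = -55085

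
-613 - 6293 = -6906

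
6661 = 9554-2893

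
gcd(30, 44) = 2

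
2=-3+5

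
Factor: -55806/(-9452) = 2^(-1) * 3^1 * 17^(-1) * 71^1 * 131^1 * 139^(-1) = 27903/4726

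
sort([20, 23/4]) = [23/4, 20]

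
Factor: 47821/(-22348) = -1 * 2^(-2) * 17^1 * 29^1 * 37^(-1) * 97^1 * 151^(-1)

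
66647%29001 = 8645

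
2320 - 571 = 1749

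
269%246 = 23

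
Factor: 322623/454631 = 3^4 * 7^1 * 17^(-1) * 47^(-1) = 567/799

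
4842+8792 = 13634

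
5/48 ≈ 0.104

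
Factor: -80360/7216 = -1*2^(-1)*5^1*7^2*11^(-1) = -245/22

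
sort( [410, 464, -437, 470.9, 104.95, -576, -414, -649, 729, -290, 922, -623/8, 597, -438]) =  [-649, -576, -438, -437, -414, -290, -623/8, 104.95, 410, 464, 470.9, 597, 729, 922]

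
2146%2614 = 2146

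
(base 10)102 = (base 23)4a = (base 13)7b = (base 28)3i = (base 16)66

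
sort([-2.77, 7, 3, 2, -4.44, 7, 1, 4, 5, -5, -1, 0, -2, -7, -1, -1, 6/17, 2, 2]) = [-7, -5, -4.44, -2.77, -2, -1, -1, -1, 0, 6/17, 1, 2, 2, 2, 3, 4, 5, 7, 7]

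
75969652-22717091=53252561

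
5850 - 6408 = -558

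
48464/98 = 494 + 26/49 ≈ 494.53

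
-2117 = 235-2352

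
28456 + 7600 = 36056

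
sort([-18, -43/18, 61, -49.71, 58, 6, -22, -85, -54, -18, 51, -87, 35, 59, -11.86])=[-87, -85, -54, -49.71, -22, -18, -18, -11.86, -43/18, 6, 35, 51, 58, 59, 61]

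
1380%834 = 546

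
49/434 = 7/62 ≈ 0.113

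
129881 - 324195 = -194314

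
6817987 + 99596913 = 106414900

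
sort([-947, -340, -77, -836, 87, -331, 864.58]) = [-947, -836, -340, -331, -77, 87, 864.58]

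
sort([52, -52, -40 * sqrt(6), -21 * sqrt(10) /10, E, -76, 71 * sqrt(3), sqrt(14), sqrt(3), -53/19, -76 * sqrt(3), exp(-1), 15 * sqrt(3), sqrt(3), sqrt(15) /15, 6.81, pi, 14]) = [-76 * sqrt(3), -40 * sqrt(6), -76, -52, -21 * sqrt(10) /10, -53/19, sqrt(15) /15, exp(-1), sqrt(3), sqrt(3), E, pi, sqrt(14), 6.81, 14, 15 * sqrt(3), 52, 71 * sqrt(3)]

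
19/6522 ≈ 0.00291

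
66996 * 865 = 57951540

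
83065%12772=6433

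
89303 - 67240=22063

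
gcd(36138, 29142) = 6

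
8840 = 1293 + 7547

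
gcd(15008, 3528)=56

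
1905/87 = 635/29 ≈ 21.90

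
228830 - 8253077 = -8024247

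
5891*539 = 3175249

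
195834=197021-1187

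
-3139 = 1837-4976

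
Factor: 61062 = 2^1 * 3^1 * 10177^1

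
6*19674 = 118044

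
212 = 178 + 34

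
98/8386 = 7/599 ≈ 0.0117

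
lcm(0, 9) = 0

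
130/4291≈0.0303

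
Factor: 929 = 929^1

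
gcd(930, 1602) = 6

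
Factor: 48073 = 48073^1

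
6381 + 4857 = 11238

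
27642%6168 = 2970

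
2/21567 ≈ 0.0000927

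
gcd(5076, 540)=108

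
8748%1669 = 403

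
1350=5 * 270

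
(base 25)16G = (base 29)R8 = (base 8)1427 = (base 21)1GE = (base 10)791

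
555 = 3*185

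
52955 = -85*(-623)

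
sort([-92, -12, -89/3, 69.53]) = [-92, -89/3, -12, 69.53]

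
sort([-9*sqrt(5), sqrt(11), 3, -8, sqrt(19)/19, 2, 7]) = [-9*sqrt(5), -8, sqrt(19)/19, 2, 3, sqrt(11), 7]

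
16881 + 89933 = 106814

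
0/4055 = 0 = 0.00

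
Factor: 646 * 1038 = 2^2 * 3^1 * 17^1 * 19^1 * 173^1 = 670548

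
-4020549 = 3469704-7490253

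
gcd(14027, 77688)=1079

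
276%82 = 30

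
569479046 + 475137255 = 1044616301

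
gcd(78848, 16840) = 8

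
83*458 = 38014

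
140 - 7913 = -7773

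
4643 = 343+4300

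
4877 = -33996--38873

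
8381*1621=13585601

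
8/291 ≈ 0.0275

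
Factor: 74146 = 2^1 * 131^1 * 283^1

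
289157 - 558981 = -269824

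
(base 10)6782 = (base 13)3119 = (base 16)1a7e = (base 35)5ir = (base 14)2686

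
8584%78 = 4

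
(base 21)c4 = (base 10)256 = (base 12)194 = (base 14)144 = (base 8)400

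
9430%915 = 280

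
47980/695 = 9596/139 ≈ 69.04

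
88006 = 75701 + 12305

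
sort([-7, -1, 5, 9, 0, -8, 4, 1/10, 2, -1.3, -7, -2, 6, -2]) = [-8, -7, -7, -2, -2, -1.3, -1, 0, 1/10, 2, 4, 5, 6, 9]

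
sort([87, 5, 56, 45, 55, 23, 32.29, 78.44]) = [5, 23, 32.29, 45, 55, 56, 78.44, 87]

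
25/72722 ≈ 0.000344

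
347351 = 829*419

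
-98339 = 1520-99859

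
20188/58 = 348 + 2/29 ≈ 348.07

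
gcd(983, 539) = 1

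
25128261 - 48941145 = -23812884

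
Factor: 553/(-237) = -1*3^(-1)*7^1 = -7/3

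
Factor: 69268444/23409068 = 7^1*17^(-1)*769^1*3217^1*344251^(-1) = 17317111/5852267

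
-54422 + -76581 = -131003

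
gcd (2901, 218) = 1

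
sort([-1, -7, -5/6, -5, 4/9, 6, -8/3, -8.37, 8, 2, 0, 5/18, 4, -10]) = [-10, -8.37, -7, -5, -8/3, -1, -5/6, 0, 5/18, 4/9, 2, 4, 6, 8]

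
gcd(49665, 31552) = 1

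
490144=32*15317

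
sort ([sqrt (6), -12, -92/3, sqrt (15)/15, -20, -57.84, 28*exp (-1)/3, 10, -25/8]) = [-57.84, -92/3, -20, -12, -25/8, sqrt (15)/15, sqrt (6), 28*exp (-1)/3, 10]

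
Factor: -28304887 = -1*13^1*67^1*32497^1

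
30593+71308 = 101901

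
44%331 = 44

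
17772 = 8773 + 8999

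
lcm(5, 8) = 40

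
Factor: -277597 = -1 * 277597^1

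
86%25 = 11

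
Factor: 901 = 17^1 * 53^1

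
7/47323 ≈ 0.000148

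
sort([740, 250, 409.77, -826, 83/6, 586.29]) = [-826, 83/6, 250, 409.77, 586.29, 740]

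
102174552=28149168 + 74025384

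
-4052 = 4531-8583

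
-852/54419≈-0.0157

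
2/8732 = 1/4366 ≈ 0.000229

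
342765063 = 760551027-417785964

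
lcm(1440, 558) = 44640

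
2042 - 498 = 1544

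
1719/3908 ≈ 0.440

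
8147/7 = 1163 + 6/7 ≈ 1163.86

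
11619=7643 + 3976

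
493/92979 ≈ 0.00530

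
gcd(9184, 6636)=28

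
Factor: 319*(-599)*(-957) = 3^1*11^2*29^2*599^1 = 182864517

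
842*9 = 7578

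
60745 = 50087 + 10658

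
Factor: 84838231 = 709^1*119659^1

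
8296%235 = 71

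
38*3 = 114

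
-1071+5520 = 4449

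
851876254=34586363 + 817289891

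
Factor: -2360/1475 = -1*2^3*5^(-1) = -8/5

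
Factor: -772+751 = -1 * 3^1 * 7^1 = -21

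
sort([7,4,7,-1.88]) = [-1.88,4,7,7]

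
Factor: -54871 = -1 * 37^1 * 1483^1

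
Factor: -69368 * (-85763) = 2^3 * 13^1 * 23^1 * 29^1 * 139^1 * 617^1 = 5949207784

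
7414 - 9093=-1679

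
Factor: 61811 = 113^1*547^1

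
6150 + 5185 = 11335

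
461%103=49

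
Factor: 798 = 2^1*3^1*7^1*19^1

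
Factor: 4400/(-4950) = -1 * 2^3 * 3^(-2) = -8/9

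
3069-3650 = -581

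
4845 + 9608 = 14453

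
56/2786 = 4/199 ≈ 0.0201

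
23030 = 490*47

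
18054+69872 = 87926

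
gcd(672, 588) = 84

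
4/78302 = 2/39151 ≈ 0.0000511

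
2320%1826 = 494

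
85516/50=42758/25=1710.32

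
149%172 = 149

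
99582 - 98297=1285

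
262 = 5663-5401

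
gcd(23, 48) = 1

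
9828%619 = 543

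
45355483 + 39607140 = 84962623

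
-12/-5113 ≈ 0.00235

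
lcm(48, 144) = 144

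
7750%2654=2442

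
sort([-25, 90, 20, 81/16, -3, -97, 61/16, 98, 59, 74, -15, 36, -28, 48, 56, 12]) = [-97, -28, -25, -15, -3, 61/16, 81/16, 12, 20, 36, 48, 56, 59, 74, 90, 98]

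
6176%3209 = 2967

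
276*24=6624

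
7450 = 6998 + 452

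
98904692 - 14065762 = 84838930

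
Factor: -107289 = -1 * 3^2 * 7^1 * 13^1 * 131^1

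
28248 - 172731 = -144483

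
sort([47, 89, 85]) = [47, 85, 89]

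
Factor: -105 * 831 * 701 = -1 * 3^2 * 5^1 * 7^1 * 277^1 * 701^1 = -61165755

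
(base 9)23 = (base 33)l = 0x15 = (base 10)21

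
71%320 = 71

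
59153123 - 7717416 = 51435707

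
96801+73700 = 170501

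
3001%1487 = 27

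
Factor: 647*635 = 5^1*127^1*647^1 = 410845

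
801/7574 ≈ 0.106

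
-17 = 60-77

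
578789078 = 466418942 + 112370136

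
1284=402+882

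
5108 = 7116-2008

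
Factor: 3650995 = 5^1*730199^1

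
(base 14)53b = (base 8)2011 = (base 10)1033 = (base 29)16i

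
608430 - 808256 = -199826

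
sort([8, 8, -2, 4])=[-2, 4, 8, 8]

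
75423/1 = 75423 = 75423.00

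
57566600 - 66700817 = -9134217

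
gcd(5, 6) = 1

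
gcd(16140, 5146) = 2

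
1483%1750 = 1483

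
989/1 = 989 = 989.00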